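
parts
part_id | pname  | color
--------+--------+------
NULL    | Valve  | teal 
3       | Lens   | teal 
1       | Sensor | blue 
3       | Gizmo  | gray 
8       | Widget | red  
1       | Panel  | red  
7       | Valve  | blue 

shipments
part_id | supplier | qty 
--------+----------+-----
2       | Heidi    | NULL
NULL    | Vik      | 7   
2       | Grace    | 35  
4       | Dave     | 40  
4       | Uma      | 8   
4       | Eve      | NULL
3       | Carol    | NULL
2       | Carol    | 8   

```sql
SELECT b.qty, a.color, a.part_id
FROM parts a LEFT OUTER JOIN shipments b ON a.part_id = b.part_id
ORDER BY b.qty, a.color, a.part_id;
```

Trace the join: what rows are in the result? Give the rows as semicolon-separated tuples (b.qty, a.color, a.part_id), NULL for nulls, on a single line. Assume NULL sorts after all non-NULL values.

(NULL, blue, 1); (NULL, blue, 7); (NULL, gray, 3); (NULL, red, 1); (NULL, red, 8); (NULL, teal, 3); (NULL, teal, NULL)

LEFT JOIN keeps every row from `parts`; unmatched rows get NULL for `shipments`'s columns.
Matching on a.part_id = b.part_id. A NULL in a compared column never satisfies the condition.
Matched pairs: 2; unmatched a rows kept: 5.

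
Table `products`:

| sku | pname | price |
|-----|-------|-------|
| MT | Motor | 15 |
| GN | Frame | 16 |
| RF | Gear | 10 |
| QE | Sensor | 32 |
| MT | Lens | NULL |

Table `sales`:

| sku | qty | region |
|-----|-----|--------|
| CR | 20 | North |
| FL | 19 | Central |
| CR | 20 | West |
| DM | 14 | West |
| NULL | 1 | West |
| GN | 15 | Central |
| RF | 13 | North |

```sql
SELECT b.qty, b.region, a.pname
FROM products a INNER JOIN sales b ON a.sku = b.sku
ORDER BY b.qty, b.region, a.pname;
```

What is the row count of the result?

2

INNER JOIN keeps only pairs where the ON condition holds.
Matching on a.sku = b.sku. A NULL in a compared column never satisfies the condition.
Matched pairs: 2.
Total: 2 rows.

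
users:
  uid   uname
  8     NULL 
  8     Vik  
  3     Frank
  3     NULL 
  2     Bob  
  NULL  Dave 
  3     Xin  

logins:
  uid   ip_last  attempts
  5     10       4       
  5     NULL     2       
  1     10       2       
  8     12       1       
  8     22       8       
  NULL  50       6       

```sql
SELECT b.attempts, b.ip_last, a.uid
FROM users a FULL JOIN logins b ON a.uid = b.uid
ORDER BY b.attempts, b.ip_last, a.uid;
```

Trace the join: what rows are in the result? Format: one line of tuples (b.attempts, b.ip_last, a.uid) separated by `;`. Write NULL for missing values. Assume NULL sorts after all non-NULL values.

FULL OUTER JOIN keeps every row from both sides; unmatched rows get NULL for the other side's columns.
Matching on a.uid = b.uid. A NULL in a compared column never satisfies the condition.
Matched pairs: 4; unmatched a rows kept: 5; unmatched b rows kept: 4.

(1, 12, 8); (1, 12, 8); (2, 10, NULL); (2, NULL, NULL); (4, 10, NULL); (6, 50, NULL); (8, 22, 8); (8, 22, 8); (NULL, NULL, 2); (NULL, NULL, 3); (NULL, NULL, 3); (NULL, NULL, 3); (NULL, NULL, NULL)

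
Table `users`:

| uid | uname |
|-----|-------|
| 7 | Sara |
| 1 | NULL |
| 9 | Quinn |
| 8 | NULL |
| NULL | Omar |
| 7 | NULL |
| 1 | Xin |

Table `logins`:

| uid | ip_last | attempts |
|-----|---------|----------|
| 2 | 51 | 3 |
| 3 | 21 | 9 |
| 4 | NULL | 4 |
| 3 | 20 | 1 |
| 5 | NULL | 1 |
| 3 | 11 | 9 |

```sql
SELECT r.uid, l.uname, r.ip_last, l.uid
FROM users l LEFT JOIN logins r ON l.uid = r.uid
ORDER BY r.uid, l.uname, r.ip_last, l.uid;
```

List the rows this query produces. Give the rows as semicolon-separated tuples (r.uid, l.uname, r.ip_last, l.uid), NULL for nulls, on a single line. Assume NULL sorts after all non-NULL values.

LEFT JOIN keeps every row from `users`; unmatched rows get NULL for `logins`'s columns.
Matching on l.uid = r.uid. A NULL in a compared column never satisfies the condition.
- l (uid=7) has no partner → padded with NULL.
- l (uid=1) has no partner → padded with NULL.
- l (uid=9) has no partner → padded with NULL.
- l (uid=8) has no partner → padded with NULL.
- l (uid=NULL) has no partner → padded with NULL.
- l (uid=7) has no partner → padded with NULL.
- l (uid=1) has no partner → padded with NULL.
After projecting and ordering:
r.uid | l.uname | r.ip_last | l.uid
NULL | Omar | NULL | NULL
NULL | Quinn | NULL | 9
NULL | Sara | NULL | 7
NULL | Xin | NULL | 1
NULL | NULL | NULL | 1
NULL | NULL | NULL | 7
NULL | NULL | NULL | 8

(NULL, Omar, NULL, NULL); (NULL, Quinn, NULL, 9); (NULL, Sara, NULL, 7); (NULL, Xin, NULL, 1); (NULL, NULL, NULL, 1); (NULL, NULL, NULL, 7); (NULL, NULL, NULL, 8)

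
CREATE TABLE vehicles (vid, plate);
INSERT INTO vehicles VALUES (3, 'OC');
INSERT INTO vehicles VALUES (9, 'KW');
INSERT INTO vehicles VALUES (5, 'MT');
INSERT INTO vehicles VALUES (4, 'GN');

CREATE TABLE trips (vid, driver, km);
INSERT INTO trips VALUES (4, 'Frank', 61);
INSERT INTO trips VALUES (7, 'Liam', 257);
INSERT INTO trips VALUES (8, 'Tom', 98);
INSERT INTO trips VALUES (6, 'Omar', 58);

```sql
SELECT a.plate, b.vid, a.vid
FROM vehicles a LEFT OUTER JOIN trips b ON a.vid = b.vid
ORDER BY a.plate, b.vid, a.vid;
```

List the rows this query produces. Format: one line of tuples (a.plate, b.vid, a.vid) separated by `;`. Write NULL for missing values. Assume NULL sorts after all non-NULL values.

LEFT JOIN keeps every row from `vehicles`; unmatched rows get NULL for `trips`'s columns.
Matching on a.vid = b.vid.
- a (vid=3) has no partner → padded with NULL.
- a (vid=9) has no partner → padded with NULL.
- a (vid=5) has no partner → padded with NULL.
- a (vid=4) pairs with 1 row(s) of b.
After projecting and ordering:
a.plate | b.vid | a.vid
GN | 4 | 4
KW | NULL | 9
MT | NULL | 5
OC | NULL | 3

(GN, 4, 4); (KW, NULL, 9); (MT, NULL, 5); (OC, NULL, 3)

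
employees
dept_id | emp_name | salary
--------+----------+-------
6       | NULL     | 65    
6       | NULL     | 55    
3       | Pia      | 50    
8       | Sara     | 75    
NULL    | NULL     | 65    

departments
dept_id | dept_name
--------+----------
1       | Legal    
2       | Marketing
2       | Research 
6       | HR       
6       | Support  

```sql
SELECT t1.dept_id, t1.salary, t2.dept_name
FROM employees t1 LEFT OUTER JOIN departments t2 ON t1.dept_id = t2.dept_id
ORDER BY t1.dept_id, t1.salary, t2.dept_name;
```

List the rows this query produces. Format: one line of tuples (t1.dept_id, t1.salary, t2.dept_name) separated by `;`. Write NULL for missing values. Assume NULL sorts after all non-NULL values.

LEFT JOIN keeps every row from `employees`; unmatched rows get NULL for `departments`'s columns.
Matching on t1.dept_id = t2.dept_id. A NULL in a compared column never satisfies the condition.
Matched pairs: 4; unmatched t1 rows kept: 3.

(3, 50, NULL); (6, 55, HR); (6, 55, Support); (6, 65, HR); (6, 65, Support); (8, 75, NULL); (NULL, 65, NULL)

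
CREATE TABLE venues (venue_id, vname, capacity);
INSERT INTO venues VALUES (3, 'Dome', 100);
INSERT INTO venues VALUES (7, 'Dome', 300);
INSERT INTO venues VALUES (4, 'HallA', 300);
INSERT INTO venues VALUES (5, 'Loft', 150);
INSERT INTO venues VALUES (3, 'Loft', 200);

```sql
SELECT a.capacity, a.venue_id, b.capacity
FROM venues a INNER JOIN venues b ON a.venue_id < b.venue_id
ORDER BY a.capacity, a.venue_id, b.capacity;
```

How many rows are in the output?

INNER JOIN keeps only pairs where the ON condition holds.
Matching on a.venue_id < b.venue_id.
- venue_id=3: 3 matching b row(s), so 3 row(s) emitted.
- venue_id=7: no matching b row, dropped.
- venue_id=4: 2 matching b row(s), so 2 row(s) emitted.
- venue_id=5: 1 matching b row(s), so 1 row(s) emitted.
- venue_id=3: 3 matching b row(s), so 3 row(s) emitted.
Total: 9 rows.

9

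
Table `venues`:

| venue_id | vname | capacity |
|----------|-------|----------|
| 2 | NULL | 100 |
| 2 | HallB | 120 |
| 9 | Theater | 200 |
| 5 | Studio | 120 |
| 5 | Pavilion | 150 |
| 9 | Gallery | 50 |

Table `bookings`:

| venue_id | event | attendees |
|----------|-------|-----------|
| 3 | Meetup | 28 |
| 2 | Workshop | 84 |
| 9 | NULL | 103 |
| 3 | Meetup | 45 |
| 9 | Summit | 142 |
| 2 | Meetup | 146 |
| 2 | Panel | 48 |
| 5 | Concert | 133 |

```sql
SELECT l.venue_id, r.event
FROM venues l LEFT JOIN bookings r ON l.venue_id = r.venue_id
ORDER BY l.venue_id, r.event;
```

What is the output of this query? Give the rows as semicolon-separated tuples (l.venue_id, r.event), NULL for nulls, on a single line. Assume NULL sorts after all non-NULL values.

(2, Meetup); (2, Meetup); (2, Panel); (2, Panel); (2, Workshop); (2, Workshop); (5, Concert); (5, Concert); (9, Summit); (9, Summit); (9, NULL); (9, NULL)

LEFT JOIN keeps every row from `venues`; unmatched rows get NULL for `bookings`'s columns.
Matching on l.venue_id = r.venue_id.
- l (venue_id=2) pairs with 3 row(s) of r.
- l (venue_id=2) pairs with 3 row(s) of r.
- l (venue_id=9) pairs with 2 row(s) of r.
- l (venue_id=5) pairs with 1 row(s) of r.
- l (venue_id=5) pairs with 1 row(s) of r.
- l (venue_id=9) pairs with 2 row(s) of r.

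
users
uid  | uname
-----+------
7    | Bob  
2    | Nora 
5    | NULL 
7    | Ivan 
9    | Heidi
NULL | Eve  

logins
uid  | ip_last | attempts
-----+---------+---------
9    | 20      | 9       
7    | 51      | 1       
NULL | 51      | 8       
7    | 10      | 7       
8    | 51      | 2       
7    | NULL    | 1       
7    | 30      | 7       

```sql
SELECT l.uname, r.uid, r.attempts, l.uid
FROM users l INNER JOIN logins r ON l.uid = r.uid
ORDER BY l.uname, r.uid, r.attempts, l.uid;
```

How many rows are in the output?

9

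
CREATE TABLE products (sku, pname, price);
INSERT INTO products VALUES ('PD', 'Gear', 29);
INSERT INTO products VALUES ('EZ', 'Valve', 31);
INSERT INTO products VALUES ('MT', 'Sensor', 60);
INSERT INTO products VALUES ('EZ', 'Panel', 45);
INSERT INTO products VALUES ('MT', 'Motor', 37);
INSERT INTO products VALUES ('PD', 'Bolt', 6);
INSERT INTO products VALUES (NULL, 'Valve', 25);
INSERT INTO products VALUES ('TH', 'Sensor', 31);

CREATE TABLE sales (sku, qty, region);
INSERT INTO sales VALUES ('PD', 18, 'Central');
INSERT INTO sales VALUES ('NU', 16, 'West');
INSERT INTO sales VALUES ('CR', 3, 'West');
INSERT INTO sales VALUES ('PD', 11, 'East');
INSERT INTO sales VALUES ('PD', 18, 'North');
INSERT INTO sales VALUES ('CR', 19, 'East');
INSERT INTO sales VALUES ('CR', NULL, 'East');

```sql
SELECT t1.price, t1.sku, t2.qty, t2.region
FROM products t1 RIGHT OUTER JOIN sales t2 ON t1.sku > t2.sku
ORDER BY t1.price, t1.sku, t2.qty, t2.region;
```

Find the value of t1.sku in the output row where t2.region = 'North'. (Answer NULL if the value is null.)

TH

RIGHT JOIN keeps every row from `sales`; unmatched rows get NULL for `products`'s columns.
Matching on t1.sku > t2.sku. A NULL in a compared column never satisfies the condition.
- sku=PD: 4 matching t2 row(s), so 4 row(s) emitted.
- sku=EZ: 3 matching t2 row(s), so 3 row(s) emitted.
- sku=MT: 3 matching t2 row(s), so 3 row(s) emitted.
- sku=EZ: 3 matching t2 row(s), so 3 row(s) emitted.
- sku=MT: 3 matching t2 row(s), so 3 row(s) emitted.
- sku=PD: 4 matching t2 row(s), so 4 row(s) emitted.
- sku=NULL: no matching t2 row.
- sku=TH: 7 matching t2 row(s), so 7 row(s) emitted.
- every t2 row matched at least one t1 row.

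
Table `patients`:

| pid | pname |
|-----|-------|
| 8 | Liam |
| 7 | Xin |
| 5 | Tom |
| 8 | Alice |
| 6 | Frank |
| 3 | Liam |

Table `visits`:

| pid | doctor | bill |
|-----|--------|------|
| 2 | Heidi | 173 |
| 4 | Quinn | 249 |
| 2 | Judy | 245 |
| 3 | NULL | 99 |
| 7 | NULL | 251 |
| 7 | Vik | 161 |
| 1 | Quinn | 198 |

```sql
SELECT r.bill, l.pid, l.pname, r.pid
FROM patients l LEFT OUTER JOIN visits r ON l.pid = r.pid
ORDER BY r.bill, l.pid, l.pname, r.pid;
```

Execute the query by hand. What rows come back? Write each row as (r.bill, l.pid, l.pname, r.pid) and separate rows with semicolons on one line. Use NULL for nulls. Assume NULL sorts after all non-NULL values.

(99, 3, Liam, 3); (161, 7, Xin, 7); (251, 7, Xin, 7); (NULL, 5, Tom, NULL); (NULL, 6, Frank, NULL); (NULL, 8, Alice, NULL); (NULL, 8, Liam, NULL)

LEFT JOIN keeps every row from `patients`; unmatched rows get NULL for `visits`'s columns.
Matching on l.pid = r.pid.
- pid=8: no r row matches, row kept with r columns NULL.
- pid=7: 2 matching r row(s), so 2 row(s) emitted.
- pid=5: no r row matches, row kept with r columns NULL.
- pid=8: no r row matches, row kept with r columns NULL.
- pid=6: no r row matches, row kept with r columns NULL.
- pid=3: 1 matching r row(s), so 1 row(s) emitted.
After projecting and ordering:
r.bill | l.pid | l.pname | r.pid
99 | 3 | Liam | 3
161 | 7 | Xin | 7
251 | 7 | Xin | 7
NULL | 5 | Tom | NULL
NULL | 6 | Frank | NULL
NULL | 8 | Alice | NULL
NULL | 8 | Liam | NULL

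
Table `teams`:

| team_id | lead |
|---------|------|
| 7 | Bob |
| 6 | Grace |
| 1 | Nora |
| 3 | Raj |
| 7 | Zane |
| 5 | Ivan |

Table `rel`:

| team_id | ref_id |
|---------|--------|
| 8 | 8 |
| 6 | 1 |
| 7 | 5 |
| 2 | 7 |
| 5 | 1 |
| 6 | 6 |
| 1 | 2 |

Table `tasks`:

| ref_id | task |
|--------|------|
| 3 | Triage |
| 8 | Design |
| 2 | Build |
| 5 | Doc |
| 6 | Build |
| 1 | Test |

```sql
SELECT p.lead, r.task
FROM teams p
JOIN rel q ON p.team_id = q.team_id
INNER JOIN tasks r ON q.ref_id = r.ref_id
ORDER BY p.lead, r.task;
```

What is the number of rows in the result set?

6

Joins associate left-to-right: teams INNER JOIN rel on team_id gives 6 intermediate row(s).
Then INNER JOIN `tasks r` on ref_id: keep only rows whose q.ref_id appears in r.
Result: 6 row(s).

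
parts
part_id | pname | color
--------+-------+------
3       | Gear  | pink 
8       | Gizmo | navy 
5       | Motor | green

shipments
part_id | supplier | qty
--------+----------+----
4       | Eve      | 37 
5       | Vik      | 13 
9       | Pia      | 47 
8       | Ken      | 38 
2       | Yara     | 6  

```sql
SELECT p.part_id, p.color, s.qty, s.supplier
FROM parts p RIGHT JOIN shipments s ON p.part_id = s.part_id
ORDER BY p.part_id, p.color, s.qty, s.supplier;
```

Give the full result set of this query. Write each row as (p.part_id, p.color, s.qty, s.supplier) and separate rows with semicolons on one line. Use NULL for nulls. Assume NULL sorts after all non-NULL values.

(5, green, 13, Vik); (8, navy, 38, Ken); (NULL, NULL, 6, Yara); (NULL, NULL, 37, Eve); (NULL, NULL, 47, Pia)

RIGHT JOIN keeps every row from `shipments`; unmatched rows get NULL for `parts`'s columns.
Matching on p.part_id = s.part_id.
- part_id=3: no matching s row.
- part_id=8: 1 matching s row(s), so 1 row(s) emitted.
- part_id=5: 1 matching s row(s), so 1 row(s) emitted.
- 3 s row(s) had no p match → kept, p columns NULL.
After projecting and ordering:
p.part_id | p.color | s.qty | s.supplier
5 | green | 13 | Vik
8 | navy | 38 | Ken
NULL | NULL | 6 | Yara
NULL | NULL | 37 | Eve
NULL | NULL | 47 | Pia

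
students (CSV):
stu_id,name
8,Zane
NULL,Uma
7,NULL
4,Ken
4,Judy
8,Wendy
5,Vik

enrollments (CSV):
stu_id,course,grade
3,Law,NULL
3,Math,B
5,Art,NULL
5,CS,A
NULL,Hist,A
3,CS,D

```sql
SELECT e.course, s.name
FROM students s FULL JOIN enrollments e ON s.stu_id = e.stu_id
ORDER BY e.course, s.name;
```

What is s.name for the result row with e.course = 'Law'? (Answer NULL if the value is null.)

FULL OUTER JOIN keeps every row from both sides; unmatched rows get NULL for the other side's columns.
Matching on s.stu_id = e.stu_id. A NULL in a compared column never satisfies the condition.
Matched pairs: 2; unmatched s rows kept: 6; unmatched e rows kept: 4.

NULL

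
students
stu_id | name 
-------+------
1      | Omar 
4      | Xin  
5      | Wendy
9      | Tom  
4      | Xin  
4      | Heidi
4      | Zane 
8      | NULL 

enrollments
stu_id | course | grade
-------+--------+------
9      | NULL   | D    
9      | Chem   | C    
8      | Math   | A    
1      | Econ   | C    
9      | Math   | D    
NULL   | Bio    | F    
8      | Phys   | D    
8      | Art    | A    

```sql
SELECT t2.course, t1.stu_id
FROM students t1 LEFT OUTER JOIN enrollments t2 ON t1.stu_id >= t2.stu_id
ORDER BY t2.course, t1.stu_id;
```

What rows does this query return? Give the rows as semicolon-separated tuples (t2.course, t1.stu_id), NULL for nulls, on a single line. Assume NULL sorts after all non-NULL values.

LEFT JOIN keeps every row from `students`; unmatched rows get NULL for `enrollments`'s columns.
Matching on t1.stu_id >= t2.stu_id. A NULL in a compared column never satisfies the condition.
Matched pairs: 17; unmatched t1 rows kept: 0.

(Art, 8); (Art, 9); (Chem, 9); (Econ, 1); (Econ, 4); (Econ, 4); (Econ, 4); (Econ, 4); (Econ, 5); (Econ, 8); (Econ, 9); (Math, 8); (Math, 9); (Math, 9); (Phys, 8); (Phys, 9); (NULL, 9)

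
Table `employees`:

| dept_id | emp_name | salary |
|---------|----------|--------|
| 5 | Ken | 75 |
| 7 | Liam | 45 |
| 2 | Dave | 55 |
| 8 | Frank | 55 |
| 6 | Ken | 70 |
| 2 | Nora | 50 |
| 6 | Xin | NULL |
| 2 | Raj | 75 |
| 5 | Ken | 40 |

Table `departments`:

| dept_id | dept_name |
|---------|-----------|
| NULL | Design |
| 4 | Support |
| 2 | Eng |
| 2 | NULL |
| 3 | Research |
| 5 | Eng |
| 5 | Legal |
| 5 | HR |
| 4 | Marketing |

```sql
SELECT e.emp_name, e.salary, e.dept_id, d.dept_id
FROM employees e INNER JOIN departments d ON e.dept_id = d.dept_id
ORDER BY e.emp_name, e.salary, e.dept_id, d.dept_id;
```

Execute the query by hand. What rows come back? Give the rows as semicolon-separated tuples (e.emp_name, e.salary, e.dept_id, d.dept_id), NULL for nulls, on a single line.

(Dave, 55, 2, 2); (Dave, 55, 2, 2); (Ken, 40, 5, 5); (Ken, 40, 5, 5); (Ken, 40, 5, 5); (Ken, 75, 5, 5); (Ken, 75, 5, 5); (Ken, 75, 5, 5); (Nora, 50, 2, 2); (Nora, 50, 2, 2); (Raj, 75, 2, 2); (Raj, 75, 2, 2)

INNER JOIN keeps only pairs where the ON condition holds.
Matching on e.dept_id = d.dept_id. A NULL in a compared column never satisfies the condition.
- e (dept_id=5) pairs with 3 row(s) of d.
- e (dept_id=7) has no partner → excluded.
- e (dept_id=2) pairs with 2 row(s) of d.
- e (dept_id=8) has no partner → excluded.
- e (dept_id=6) has no partner → excluded.
- e (dept_id=2) pairs with 2 row(s) of d.
- e (dept_id=6) has no partner → excluded.
- e (dept_id=2) pairs with 2 row(s) of d.
- e (dept_id=5) pairs with 3 row(s) of d.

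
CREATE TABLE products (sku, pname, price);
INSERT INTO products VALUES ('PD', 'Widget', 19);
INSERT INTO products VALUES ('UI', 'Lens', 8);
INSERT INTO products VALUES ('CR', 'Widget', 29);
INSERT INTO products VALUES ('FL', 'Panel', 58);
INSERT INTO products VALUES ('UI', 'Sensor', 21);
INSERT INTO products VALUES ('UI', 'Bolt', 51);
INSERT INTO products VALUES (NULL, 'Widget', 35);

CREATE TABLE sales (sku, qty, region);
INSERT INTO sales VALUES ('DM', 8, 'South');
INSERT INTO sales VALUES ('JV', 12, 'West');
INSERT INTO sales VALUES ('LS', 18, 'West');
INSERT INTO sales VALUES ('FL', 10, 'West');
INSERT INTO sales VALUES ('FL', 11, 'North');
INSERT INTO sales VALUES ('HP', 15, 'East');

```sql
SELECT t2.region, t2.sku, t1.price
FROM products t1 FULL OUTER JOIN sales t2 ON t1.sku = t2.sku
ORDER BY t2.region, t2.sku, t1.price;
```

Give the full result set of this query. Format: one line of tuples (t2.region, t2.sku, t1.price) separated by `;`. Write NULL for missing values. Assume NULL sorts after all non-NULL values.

(East, HP, NULL); (North, FL, 58); (South, DM, NULL); (West, FL, 58); (West, JV, NULL); (West, LS, NULL); (NULL, NULL, 8); (NULL, NULL, 19); (NULL, NULL, 21); (NULL, NULL, 29); (NULL, NULL, 35); (NULL, NULL, 51)

FULL OUTER JOIN keeps every row from both sides; unmatched rows get NULL for the other side's columns.
Matching on t1.sku = t2.sku. A NULL in a compared column never satisfies the condition.
Matched pairs: 2; unmatched t1 rows kept: 6; unmatched t2 rows kept: 4.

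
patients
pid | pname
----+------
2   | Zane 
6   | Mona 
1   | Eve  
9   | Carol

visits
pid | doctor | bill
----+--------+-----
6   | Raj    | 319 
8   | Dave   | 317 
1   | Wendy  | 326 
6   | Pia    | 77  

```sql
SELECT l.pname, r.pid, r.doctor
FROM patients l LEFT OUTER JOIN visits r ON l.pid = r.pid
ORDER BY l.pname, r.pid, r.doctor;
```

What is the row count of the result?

5

LEFT JOIN keeps every row from `patients`; unmatched rows get NULL for `visits`'s columns.
Matching on l.pid = r.pid.
Matched pairs: 3; unmatched l rows kept: 2.
Total: 3 matched + 2 padded = 5 rows.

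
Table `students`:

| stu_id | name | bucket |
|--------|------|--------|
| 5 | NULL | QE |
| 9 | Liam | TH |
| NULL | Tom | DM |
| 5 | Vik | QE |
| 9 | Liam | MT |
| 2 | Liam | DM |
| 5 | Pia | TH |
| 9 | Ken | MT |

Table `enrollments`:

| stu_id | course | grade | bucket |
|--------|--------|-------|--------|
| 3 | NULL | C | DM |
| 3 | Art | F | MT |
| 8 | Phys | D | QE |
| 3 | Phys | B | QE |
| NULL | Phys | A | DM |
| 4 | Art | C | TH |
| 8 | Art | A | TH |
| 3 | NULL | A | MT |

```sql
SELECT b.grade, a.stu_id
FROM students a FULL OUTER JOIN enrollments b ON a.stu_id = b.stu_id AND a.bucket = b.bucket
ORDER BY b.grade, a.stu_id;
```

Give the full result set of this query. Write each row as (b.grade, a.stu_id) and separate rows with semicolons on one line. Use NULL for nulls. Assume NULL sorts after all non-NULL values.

(A, NULL); (A, NULL); (A, NULL); (B, NULL); (C, NULL); (C, NULL); (D, NULL); (F, NULL); (NULL, 2); (NULL, 5); (NULL, 5); (NULL, 5); (NULL, 9); (NULL, 9); (NULL, 9); (NULL, NULL)

FULL OUTER JOIN keeps every row from both sides; unmatched rows get NULL for the other side's columns.
Matching on a.stu_id = b.stu_id AND a.bucket = b.bucket. A NULL in a compared column never satisfies the condition.
Matched pairs: 0; unmatched a rows kept: 8; unmatched b rows kept: 8.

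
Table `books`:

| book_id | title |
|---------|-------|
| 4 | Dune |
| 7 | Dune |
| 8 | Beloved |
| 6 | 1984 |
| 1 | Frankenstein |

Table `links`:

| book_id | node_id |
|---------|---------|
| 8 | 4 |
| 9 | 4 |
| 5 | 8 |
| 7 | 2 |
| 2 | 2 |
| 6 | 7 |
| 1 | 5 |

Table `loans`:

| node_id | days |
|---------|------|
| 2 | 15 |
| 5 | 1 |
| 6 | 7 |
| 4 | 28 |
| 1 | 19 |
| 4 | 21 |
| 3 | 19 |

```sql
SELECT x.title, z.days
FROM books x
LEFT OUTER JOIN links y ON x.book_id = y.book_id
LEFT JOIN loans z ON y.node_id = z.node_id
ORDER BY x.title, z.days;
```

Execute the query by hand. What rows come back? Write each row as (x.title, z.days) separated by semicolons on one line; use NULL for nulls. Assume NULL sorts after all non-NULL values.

Joins associate left-to-right: books LEFT JOIN links on book_id gives 5 intermediate row(s).
Then LEFT JOIN `loans z` on node_id: each of those 5 rows is kept; rows whose y.node_id has no match in z get NULL for z's columns.

(1984, NULL); (Beloved, 21); (Beloved, 28); (Dune, 15); (Dune, NULL); (Frankenstein, 1)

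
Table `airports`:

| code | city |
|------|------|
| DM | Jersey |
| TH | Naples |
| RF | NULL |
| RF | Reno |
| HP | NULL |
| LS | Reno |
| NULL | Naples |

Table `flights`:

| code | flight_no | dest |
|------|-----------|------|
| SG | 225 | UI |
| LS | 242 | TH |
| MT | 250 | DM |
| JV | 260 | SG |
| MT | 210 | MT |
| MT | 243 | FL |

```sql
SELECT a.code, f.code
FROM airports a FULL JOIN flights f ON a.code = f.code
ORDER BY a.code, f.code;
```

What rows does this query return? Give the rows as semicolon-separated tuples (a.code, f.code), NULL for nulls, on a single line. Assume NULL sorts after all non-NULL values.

(DM, NULL); (HP, NULL); (LS, LS); (RF, NULL); (RF, NULL); (TH, NULL); (NULL, JV); (NULL, MT); (NULL, MT); (NULL, MT); (NULL, SG); (NULL, NULL)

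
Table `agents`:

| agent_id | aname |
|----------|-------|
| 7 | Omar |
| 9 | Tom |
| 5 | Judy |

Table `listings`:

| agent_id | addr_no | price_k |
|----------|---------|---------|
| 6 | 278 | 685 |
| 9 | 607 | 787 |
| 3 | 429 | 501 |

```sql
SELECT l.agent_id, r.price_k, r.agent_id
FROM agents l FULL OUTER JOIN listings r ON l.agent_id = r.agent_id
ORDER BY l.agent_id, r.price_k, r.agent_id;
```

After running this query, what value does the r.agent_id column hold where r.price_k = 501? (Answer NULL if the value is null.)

FULL OUTER JOIN keeps every row from both sides; unmatched rows get NULL for the other side's columns.
Matching on l.agent_id = r.agent_id.
- agent_id=7: no r row matches, row kept with r columns NULL.
- agent_id=9: 1 matching r row(s), so 1 row(s) emitted.
- agent_id=5: no r row matches, row kept with r columns NULL.
- 2 row(s) from r found no l partner → padded with NULL.

3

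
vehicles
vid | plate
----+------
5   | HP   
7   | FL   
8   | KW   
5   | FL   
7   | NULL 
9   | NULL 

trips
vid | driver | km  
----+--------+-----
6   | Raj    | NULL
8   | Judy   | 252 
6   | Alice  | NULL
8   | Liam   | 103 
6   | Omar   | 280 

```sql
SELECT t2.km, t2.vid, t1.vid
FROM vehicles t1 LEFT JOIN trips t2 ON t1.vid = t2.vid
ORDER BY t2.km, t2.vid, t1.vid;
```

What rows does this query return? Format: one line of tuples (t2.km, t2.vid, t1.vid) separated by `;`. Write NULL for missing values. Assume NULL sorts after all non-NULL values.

LEFT JOIN keeps every row from `vehicles`; unmatched rows get NULL for `trips`'s columns.
Matching on t1.vid = t2.vid.
- t1 (vid=5) has no partner → padded with NULL.
- t1 (vid=7) has no partner → padded with NULL.
- t1 (vid=8) pairs with 2 row(s) of t2.
- t1 (vid=5) has no partner → padded with NULL.
- t1 (vid=7) has no partner → padded with NULL.
- t1 (vid=9) has no partner → padded with NULL.
After projecting and ordering:
t2.km | t2.vid | t1.vid
103 | 8 | 8
252 | 8 | 8
NULL | NULL | 5
NULL | NULL | 5
NULL | NULL | 7
NULL | NULL | 7
NULL | NULL | 9

(103, 8, 8); (252, 8, 8); (NULL, NULL, 5); (NULL, NULL, 5); (NULL, NULL, 7); (NULL, NULL, 7); (NULL, NULL, 9)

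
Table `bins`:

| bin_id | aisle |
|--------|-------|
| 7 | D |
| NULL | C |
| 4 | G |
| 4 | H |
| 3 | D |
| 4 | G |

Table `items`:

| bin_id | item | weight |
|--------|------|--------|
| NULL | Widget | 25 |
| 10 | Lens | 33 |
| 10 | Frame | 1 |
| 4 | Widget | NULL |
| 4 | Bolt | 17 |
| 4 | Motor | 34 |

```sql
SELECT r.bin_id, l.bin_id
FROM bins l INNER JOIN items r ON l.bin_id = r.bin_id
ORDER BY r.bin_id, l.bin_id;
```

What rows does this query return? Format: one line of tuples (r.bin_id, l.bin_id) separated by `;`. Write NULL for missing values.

INNER JOIN keeps only pairs where the ON condition holds.
Matching on l.bin_id = r.bin_id. A NULL in a compared column never satisfies the condition.
- bin_id=7: no matching r row, dropped.
- bin_id=NULL: no matching r row, dropped.
- bin_id=4: 3 matching r row(s), so 3 row(s) emitted.
- bin_id=4: 3 matching r row(s), so 3 row(s) emitted.
- bin_id=3: no matching r row, dropped.
- bin_id=4: 3 matching r row(s), so 3 row(s) emitted.
After projecting and ordering:
r.bin_id | l.bin_id
4 | 4
4 | 4
4 | 4
4 | 4
4 | 4
4 | 4
4 | 4
4 | 4
4 | 4

(4, 4); (4, 4); (4, 4); (4, 4); (4, 4); (4, 4); (4, 4); (4, 4); (4, 4)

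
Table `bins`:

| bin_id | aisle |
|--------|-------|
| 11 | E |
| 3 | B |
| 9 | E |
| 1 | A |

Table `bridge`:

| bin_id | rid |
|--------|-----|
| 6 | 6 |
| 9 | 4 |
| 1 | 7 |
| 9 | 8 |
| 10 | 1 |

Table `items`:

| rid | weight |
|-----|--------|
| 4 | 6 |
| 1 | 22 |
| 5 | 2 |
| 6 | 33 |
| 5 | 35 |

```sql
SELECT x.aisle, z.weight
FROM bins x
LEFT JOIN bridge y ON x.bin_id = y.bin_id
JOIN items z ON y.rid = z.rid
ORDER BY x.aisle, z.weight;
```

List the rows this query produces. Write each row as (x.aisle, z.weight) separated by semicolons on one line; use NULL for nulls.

(E, 6)

Step 1 — x LEFT JOIN y on bin_id → 5 row(s).
Then INNER JOIN `items z` on rid: keep only rows whose y.rid appears in z.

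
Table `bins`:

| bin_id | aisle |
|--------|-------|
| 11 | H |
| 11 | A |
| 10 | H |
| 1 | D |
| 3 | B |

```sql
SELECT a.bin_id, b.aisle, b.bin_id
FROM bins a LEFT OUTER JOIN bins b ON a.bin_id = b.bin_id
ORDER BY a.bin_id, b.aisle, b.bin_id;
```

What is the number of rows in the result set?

LEFT JOIN keeps every row from `bins a`; unmatched rows get NULL for `bins b`'s columns.
Matching on a.bin_id = b.bin_id.
- a[0] bin_id=11 → 2 match(es) in b → 2 row(s).
- a[1] bin_id=11 → 2 match(es) in b → 2 row(s).
- a[2] bin_id=10 → 1 match(es) in b → 1 row(s).
- a[3] bin_id=1 → 1 match(es) in b → 1 row(s).
- a[4] bin_id=3 → 1 match(es) in b → 1 row(s).
Total: 7 rows.

7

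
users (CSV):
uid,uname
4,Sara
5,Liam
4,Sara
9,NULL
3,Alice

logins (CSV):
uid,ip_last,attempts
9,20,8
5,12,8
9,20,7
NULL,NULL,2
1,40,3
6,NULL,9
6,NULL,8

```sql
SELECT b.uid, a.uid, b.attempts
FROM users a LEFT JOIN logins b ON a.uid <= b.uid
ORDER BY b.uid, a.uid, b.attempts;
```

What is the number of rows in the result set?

22

LEFT JOIN keeps every row from `users`; unmatched rows get NULL for `logins`'s columns.
Matching on a.uid <= b.uid. A NULL in a compared column never satisfies the condition.
Matched pairs: 22; unmatched a rows kept: 0.
Total: 22 rows.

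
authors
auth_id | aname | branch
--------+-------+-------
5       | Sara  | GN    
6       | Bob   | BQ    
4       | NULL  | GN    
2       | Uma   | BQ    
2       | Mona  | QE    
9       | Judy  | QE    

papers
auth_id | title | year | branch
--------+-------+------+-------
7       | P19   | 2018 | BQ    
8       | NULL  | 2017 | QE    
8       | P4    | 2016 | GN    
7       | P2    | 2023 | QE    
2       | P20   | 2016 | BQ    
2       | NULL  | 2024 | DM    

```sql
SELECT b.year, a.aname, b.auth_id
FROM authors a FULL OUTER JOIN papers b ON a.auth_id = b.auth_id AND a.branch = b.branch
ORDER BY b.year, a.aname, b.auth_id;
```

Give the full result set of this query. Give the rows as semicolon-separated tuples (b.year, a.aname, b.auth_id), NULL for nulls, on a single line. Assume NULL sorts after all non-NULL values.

(2016, Uma, 2); (2016, NULL, 8); (2017, NULL, 8); (2018, NULL, 7); (2023, NULL, 7); (2024, NULL, 2); (NULL, Bob, NULL); (NULL, Judy, NULL); (NULL, Mona, NULL); (NULL, Sara, NULL); (NULL, NULL, NULL)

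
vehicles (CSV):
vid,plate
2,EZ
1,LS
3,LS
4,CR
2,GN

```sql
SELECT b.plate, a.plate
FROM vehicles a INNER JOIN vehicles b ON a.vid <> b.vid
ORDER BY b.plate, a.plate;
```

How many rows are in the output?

18

INNER JOIN keeps only pairs where the ON condition holds.
Matching on a.vid <> b.vid.
- a[0] vid=2 → 3 match(es) in b → 3 row(s).
- a[1] vid=1 → 4 match(es) in b → 4 row(s).
- a[2] vid=3 → 4 match(es) in b → 4 row(s).
- a[3] vid=4 → 4 match(es) in b → 4 row(s).
- a[4] vid=2 → 3 match(es) in b → 3 row(s).
Total: 18 rows.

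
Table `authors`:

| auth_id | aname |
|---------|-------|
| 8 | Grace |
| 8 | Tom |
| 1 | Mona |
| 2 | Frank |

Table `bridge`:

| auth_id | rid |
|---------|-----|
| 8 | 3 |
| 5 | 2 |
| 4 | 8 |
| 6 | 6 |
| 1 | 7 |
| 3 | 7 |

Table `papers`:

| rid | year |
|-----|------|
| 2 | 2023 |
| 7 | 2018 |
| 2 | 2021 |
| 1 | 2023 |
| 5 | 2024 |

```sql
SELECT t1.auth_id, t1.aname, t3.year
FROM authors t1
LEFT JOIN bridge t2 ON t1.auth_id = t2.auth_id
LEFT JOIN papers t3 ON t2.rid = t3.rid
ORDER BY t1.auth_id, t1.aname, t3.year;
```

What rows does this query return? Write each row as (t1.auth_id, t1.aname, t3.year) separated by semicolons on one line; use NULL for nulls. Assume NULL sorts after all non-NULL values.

Step 1 — t1 LEFT JOIN t2 on auth_id → 4 row(s).
Then LEFT JOIN `papers t3` on rid: each of those 4 rows is kept; rows whose t2.rid has no match in t3 get NULL for t3's columns.

(1, Mona, 2018); (2, Frank, NULL); (8, Grace, NULL); (8, Tom, NULL)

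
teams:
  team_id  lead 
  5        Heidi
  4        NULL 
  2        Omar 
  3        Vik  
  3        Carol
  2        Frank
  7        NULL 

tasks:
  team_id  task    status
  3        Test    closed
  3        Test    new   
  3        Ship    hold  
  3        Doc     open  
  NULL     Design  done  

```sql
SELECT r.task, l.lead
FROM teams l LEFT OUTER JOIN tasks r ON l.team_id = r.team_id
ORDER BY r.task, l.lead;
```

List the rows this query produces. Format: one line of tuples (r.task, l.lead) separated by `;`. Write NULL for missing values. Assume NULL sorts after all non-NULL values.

LEFT JOIN keeps every row from `teams`; unmatched rows get NULL for `tasks`'s columns.
Matching on l.team_id = r.team_id. A NULL in a compared column never satisfies the condition.
- l row (team_id=5): no match → kept, r columns NULL.
- l row (team_id=4): no match → kept, r columns NULL.
- l row (team_id=2): no match → kept, r columns NULL.
- l row (team_id=3): matches 4 r row(s) → 4 output row(s).
- l row (team_id=3): matches 4 r row(s) → 4 output row(s).
- l row (team_id=2): no match → kept, r columns NULL.
- l row (team_id=7): no match → kept, r columns NULL.

(Doc, Carol); (Doc, Vik); (Ship, Carol); (Ship, Vik); (Test, Carol); (Test, Carol); (Test, Vik); (Test, Vik); (NULL, Frank); (NULL, Heidi); (NULL, Omar); (NULL, NULL); (NULL, NULL)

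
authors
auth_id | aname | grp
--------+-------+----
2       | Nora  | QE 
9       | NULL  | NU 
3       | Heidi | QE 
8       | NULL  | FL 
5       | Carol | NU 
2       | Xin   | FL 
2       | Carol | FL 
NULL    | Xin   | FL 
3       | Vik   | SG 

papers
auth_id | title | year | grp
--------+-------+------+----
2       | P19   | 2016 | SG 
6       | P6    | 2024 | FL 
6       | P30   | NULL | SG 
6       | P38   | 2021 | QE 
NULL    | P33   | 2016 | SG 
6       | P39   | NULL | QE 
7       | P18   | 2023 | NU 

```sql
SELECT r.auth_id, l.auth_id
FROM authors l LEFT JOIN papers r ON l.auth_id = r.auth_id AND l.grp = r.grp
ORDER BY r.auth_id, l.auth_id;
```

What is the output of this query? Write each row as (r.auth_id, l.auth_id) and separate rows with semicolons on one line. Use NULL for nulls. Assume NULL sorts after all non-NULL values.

(NULL, 2); (NULL, 2); (NULL, 2); (NULL, 3); (NULL, 3); (NULL, 5); (NULL, 8); (NULL, 9); (NULL, NULL)

LEFT JOIN keeps every row from `authors`; unmatched rows get NULL for `papers`'s columns.
Matching on l.auth_id = r.auth_id AND l.grp = r.grp. A NULL in a compared column never satisfies the condition.
Matched pairs: 0; unmatched l rows kept: 9.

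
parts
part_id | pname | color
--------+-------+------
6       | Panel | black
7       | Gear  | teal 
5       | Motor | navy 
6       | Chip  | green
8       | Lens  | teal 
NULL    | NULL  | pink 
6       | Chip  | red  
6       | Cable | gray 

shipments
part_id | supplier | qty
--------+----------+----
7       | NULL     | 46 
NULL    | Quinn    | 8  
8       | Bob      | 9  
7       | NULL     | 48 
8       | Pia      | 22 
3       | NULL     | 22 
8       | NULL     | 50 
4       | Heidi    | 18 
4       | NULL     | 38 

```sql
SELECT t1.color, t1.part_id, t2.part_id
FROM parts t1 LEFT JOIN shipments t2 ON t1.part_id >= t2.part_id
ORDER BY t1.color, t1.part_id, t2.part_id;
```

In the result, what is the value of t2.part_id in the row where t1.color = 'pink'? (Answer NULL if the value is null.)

NULL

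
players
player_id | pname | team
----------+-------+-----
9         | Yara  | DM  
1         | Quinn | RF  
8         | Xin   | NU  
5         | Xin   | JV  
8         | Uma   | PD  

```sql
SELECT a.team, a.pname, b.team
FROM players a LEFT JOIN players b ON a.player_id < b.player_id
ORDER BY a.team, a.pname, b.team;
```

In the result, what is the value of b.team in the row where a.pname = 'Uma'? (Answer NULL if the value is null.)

LEFT JOIN keeps every row from `players a`; unmatched rows get NULL for `players b`'s columns.
Matching on a.player_id < b.player_id.
- a row (player_id=9): no match → kept, b columns NULL.
- a row (player_id=1): matches 4 b row(s) → 4 output row(s).
- a row (player_id=8): matches 1 b row(s) → 1 output row(s).
- a row (player_id=5): matches 3 b row(s) → 3 output row(s).
- a row (player_id=8): matches 1 b row(s) → 1 output row(s).

DM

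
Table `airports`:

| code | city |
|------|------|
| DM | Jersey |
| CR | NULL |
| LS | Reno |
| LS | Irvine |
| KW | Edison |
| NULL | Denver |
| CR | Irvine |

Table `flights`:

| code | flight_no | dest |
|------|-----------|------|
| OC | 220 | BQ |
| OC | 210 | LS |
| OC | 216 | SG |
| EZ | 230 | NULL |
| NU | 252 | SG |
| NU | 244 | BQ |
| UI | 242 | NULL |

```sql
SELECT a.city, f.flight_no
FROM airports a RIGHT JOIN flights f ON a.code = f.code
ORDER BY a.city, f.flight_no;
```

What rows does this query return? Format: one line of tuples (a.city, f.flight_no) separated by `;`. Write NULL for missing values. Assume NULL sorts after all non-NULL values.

(NULL, 210); (NULL, 216); (NULL, 220); (NULL, 230); (NULL, 242); (NULL, 244); (NULL, 252)

RIGHT JOIN keeps every row from `flights`; unmatched rows get NULL for `airports`'s columns.
Matching on a.code = f.code. A NULL in a compared column never satisfies the condition.
Matched pairs: 0; unmatched f rows kept: 7.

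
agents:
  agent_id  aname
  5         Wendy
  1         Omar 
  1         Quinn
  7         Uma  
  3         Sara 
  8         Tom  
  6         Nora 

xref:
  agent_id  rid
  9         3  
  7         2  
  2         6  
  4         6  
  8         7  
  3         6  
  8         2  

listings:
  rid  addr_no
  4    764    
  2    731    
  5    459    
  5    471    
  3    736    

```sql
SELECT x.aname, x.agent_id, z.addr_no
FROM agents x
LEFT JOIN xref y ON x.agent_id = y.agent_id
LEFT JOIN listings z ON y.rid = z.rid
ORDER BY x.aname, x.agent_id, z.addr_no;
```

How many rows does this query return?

8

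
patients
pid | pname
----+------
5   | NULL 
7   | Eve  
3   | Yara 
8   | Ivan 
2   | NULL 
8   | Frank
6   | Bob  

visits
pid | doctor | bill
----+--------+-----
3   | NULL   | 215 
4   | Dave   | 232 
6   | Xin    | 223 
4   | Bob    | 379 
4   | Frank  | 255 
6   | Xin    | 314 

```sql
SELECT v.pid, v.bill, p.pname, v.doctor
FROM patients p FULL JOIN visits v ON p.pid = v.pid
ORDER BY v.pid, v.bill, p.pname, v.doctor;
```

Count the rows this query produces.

11

FULL OUTER JOIN keeps every row from both sides; unmatched rows get NULL for the other side's columns.
Matching on p.pid = v.pid.
- p (pid=5) has no partner → padded with NULL.
- p (pid=7) has no partner → padded with NULL.
- p (pid=3) pairs with 1 row(s) of v.
- p (pid=8) has no partner → padded with NULL.
- p (pid=2) has no partner → padded with NULL.
- p (pid=8) has no partner → padded with NULL.
- p (pid=6) pairs with 2 row(s) of v.
- 3 row(s) from v found no p partner → padded with NULL.
Total: 3 matched + 8 padded = 11 rows.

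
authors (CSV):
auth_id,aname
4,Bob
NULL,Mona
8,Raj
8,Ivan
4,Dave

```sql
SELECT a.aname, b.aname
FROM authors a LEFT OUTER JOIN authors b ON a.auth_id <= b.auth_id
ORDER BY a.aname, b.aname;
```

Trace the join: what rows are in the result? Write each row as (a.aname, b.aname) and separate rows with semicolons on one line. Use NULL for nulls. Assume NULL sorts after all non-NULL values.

(Bob, Bob); (Bob, Dave); (Bob, Ivan); (Bob, Raj); (Dave, Bob); (Dave, Dave); (Dave, Ivan); (Dave, Raj); (Ivan, Ivan); (Ivan, Raj); (Mona, NULL); (Raj, Ivan); (Raj, Raj)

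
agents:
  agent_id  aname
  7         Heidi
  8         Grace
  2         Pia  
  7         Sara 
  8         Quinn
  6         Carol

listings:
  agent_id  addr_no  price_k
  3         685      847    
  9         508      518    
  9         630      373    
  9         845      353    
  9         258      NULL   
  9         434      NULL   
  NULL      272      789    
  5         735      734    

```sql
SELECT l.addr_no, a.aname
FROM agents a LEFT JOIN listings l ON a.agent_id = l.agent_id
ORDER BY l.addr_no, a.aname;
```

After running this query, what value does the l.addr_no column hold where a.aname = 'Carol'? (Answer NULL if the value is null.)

LEFT JOIN keeps every row from `agents`; unmatched rows get NULL for `listings`'s columns.
Matching on a.agent_id = l.agent_id. A NULL in a compared column never satisfies the condition.
Matched pairs: 0; unmatched a rows kept: 6.

NULL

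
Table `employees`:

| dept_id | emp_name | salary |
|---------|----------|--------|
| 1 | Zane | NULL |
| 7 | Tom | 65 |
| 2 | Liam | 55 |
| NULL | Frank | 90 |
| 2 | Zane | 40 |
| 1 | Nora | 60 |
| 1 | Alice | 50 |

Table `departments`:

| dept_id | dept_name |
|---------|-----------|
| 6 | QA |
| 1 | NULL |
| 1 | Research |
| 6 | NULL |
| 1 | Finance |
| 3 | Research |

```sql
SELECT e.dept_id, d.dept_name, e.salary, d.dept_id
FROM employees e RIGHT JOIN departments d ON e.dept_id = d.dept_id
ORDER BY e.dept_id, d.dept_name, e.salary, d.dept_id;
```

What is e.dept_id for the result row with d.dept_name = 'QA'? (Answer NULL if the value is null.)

NULL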